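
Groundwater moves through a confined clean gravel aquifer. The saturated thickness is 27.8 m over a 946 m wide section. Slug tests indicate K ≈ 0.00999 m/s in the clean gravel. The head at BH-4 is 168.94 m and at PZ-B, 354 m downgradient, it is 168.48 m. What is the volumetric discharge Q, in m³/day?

29500

Convert K: 0.00999 m/s × 86400 = 863.1 m/day.
Cross-sectional area A = 946 × 27.8 = 26299 m².
Hydraulic gradient i = (168.94 − 168.48) / 354 = 0.46 / 354 = 0.001299.
Darcy's law: Q = K · A · i = 863.1 × 26299 × 0.001299 = 29496 m³/day.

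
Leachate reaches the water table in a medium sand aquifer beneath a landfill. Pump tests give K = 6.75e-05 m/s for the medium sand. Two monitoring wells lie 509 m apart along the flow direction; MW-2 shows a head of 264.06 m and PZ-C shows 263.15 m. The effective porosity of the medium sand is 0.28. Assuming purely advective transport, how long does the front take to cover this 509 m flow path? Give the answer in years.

37.4

Convert K: 6.75e-05 m/s × 86400 = 5.832 m/day.
Hydraulic gradient i = (264.06 − 263.15) / 509 = 0.91 / 509 = 0.001788.
Darcy flux q = K · i = 5.832 × 0.001788 = 0.01043 m/day.
Seepage velocity v = q / n_e = 0.01043 / 0.28 = 0.03724 m/day.
Travel time t = L / v = 509 / 0.03724 = 13669 days = 37.42 years.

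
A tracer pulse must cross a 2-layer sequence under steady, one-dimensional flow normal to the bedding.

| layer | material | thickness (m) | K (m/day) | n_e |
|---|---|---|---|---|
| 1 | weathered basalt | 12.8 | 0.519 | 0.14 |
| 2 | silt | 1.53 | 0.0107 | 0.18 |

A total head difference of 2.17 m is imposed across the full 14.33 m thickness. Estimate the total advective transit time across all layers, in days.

With flow normal to the layers, continuity requires the same specific discharge q through every layer.
Σ(b_i/K_i) = 12.8/0.519 + 1.53/0.0107 = 167.7 d.
q = Δh / Σ(b_i/K_i) = 2.17 / 167.7 = 0.01294 m/day.
In each layer the seepage velocity is v_i = q/n_i, so the layer transit time is t_i = b_i·n_i / q:
  layer 1 (weathered basalt): t_1 = 12.8 × 0.14 / 0.01294 = 138.4 d
  layer 2 (silt): t_2 = 1.53 × 0.18 / 0.01294 = 21.28 d
Total t = Σ t_i = 159.7 days.

160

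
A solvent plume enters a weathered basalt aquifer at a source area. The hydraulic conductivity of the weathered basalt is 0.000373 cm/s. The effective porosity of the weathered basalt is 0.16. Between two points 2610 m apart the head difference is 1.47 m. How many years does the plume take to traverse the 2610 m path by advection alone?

Convert K: 0.000373 cm/s × 864 = 0.3223 m/day.
Hydraulic gradient i = Δh / L = 1.47 / 2610 = 0.0005632.
Darcy flux q = K · i = 0.3223 × 0.0005632 = 0.0001815 m/day.
Seepage velocity v = q / n_e = 0.0001815 / 0.16 = 0.001134 m/day.
Travel time t = L / v = 2610 / 0.001134 = 2.301e+06 days = 6299 years.

6300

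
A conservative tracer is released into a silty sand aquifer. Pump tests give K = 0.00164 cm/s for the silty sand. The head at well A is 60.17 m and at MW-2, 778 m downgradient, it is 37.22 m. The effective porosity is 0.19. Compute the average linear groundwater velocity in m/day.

0.220

Convert K: 0.00164 cm/s × 864 = 1.417 m/day.
Hydraulic gradient i = (60.17 − 37.22) / 778 = 22.95 / 778 = 0.02950.
Darcy flux q = K · i = 1.417 × 0.02950 = 0.04180 m/day.
Seepage velocity v = q / n_e = 0.04180 / 0.19 = 0.2200 m/day.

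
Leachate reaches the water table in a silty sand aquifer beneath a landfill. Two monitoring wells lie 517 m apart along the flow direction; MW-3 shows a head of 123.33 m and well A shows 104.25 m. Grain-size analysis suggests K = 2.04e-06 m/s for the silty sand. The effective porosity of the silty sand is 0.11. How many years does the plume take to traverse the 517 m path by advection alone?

Convert K: 2.04e-06 m/s × 86400 = 0.1763 m/day.
Hydraulic gradient i = (123.33 − 104.25) / 517 = 19.08 / 517 = 0.03691.
Darcy flux q = K · i = 0.1763 × 0.03691 = 0.006505 m/day.
Seepage velocity v = q / n_e = 0.006505 / 0.11 = 0.05913 m/day.
Travel time t = L / v = 517 / 0.05913 = 8743 days = 23.94 years.

23.9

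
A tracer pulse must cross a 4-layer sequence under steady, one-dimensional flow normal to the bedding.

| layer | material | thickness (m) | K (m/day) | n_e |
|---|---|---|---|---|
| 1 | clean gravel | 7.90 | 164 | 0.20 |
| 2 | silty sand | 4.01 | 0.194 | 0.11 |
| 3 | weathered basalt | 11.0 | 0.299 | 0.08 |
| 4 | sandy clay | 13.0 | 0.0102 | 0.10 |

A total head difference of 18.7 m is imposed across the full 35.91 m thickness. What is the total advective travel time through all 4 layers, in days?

299

With flow normal to the layers, continuity requires the same specific discharge q through every layer.
Σ(b_i/K_i) = 7.90/164 + 4.01/0.194 + 11.0/0.299 + 13.0/0.0102 = 1332 d.
q = Δh / Σ(b_i/K_i) = 18.7 / 1332 = 0.01404 m/day.
In each layer the seepage velocity is v_i = q/n_i, so the layer transit time is t_i = b_i·n_i / q:
  layer 1 (clean gravel): t_1 = 7.90 × 0.20 / 0.01404 = 112.5 d
  layer 2 (silty sand): t_2 = 4.01 × 0.11 / 0.01404 = 31.42 d
  layer 3 (weathered basalt): t_3 = 11.0 × 0.08 / 0.01404 = 62.68 d
  layer 4 (sandy clay): t_4 = 13.0 × 0.10 / 0.01404 = 92.60 d
Total t = Σ t_i = 299.2 days.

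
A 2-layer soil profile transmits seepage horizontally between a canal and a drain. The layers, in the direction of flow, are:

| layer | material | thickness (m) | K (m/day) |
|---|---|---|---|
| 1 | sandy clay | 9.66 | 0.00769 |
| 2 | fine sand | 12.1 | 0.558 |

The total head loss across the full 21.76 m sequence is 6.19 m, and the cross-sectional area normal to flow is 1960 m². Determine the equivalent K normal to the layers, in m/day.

Flow is perpendicular to layering, so the layers act in series and the equivalent K is the thickness-weighted harmonic mean.
Total thickness L = 9.66 + 12.1 = 21.76 m.
Σ(b_i/K_i) = 9.66/0.00769 + 12.1/0.558 = 1278 d.
K_eq = L / Σ(b_i/K_i) = 21.76 / 1278 = 0.01703 m/day.

0.0170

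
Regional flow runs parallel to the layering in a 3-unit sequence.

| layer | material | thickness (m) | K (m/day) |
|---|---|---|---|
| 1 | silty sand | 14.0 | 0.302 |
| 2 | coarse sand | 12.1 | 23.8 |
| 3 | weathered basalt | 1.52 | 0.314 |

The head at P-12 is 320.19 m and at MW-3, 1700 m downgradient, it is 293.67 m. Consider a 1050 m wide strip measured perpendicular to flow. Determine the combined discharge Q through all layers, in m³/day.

4790

Flow is parallel to layering, so each bed carries its own Darcy discharge and the transmissivities add.
Σ(K_i·b_i) = 0.302×14.0 + 23.8×12.1 + 0.314×1.52 = 292.7 m²/day.
Hydraulic gradient i = (320.19 − 293.67) / 1700 = 26.52 / 1700 = 0.01560.
Q = Σ(K_i·b_i) · W · i = 292.7 × 1050 × 0.01560 = 4794 m³/day.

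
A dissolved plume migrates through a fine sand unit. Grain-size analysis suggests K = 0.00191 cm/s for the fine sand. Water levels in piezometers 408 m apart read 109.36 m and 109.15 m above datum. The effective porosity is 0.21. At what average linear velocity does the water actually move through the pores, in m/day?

Convert K: 0.00191 cm/s × 864 = 1.650 m/day.
Hydraulic gradient i = (109.36 − 109.15) / 408 = 0.21 / 408 = 0.0005147.
Darcy flux q = K · i = 1.650 × 0.0005147 = 0.0008494 m/day.
Seepage velocity v = q / n_e = 0.0008494 / 0.21 = 0.004045 m/day.

0.00404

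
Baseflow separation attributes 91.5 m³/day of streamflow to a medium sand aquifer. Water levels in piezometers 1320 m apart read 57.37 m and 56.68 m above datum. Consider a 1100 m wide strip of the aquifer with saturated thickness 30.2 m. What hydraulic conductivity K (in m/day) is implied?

Cross-sectional area A = 1100 × 30.2 = 33220 m².
Hydraulic gradient i = (57.37 − 56.68) / 1320 = 0.69 / 1320 = 0.0005227.
From Q = K·A·i, K = Q / (A·i) = 91.5 / (33220 × 0.0005227) = 5.269 m/day.

5.27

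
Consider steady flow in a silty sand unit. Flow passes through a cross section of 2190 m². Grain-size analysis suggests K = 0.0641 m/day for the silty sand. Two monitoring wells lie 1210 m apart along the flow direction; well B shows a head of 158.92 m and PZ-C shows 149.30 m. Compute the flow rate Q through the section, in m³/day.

1.12

Hydraulic gradient i = (158.92 − 149.30) / 1210 = 9.62 / 1210 = 0.007950.
Darcy's law: Q = K · A · i = 0.06410 × 2190 × 0.007950 = 1.116 m³/day.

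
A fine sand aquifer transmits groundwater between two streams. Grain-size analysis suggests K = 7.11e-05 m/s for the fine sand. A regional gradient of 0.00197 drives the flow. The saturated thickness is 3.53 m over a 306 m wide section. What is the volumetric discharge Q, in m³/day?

13.1

Convert K: 7.11e-05 m/s × 86400 = 6.143 m/day.
Cross-sectional area A = 306 × 3.53 = 1080 m².
Hydraulic gradient i = 0.00197.
Darcy's law: Q = K · A · i = 6.143 × 1080 × 0.001970 = 13.07 m³/day.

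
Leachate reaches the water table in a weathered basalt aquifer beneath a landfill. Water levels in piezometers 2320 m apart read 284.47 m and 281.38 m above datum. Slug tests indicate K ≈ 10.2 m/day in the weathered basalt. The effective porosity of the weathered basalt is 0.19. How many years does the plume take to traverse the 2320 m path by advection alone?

88.8

Hydraulic gradient i = (284.47 − 281.38) / 2320 = 3.09 / 2320 = 0.001332.
Darcy flux q = K · i = 10.20 × 0.001332 = 0.01359 m/day.
Seepage velocity v = q / n_e = 0.01359 / 0.19 = 0.07150 m/day.
Travel time t = L / v = 2320 / 0.07150 = 32447 days = 88.83 years.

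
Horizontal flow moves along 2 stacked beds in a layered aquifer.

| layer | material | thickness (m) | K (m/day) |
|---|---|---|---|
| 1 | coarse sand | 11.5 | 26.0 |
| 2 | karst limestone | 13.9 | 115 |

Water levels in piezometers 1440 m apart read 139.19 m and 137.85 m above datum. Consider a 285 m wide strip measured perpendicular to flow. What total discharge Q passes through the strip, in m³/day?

503

Flow is parallel to layering, so each bed carries its own Darcy discharge and the transmissivities add.
Σ(K_i·b_i) = 26.0×11.5 + 115×13.9 = 1898 m²/day.
Hydraulic gradient i = (139.19 − 137.85) / 1440 = 1.34 / 1440 = 0.0009306.
Q = Σ(K_i·b_i) · W · i = 1898 × 285 × 0.0009306 = 503.2 m³/day.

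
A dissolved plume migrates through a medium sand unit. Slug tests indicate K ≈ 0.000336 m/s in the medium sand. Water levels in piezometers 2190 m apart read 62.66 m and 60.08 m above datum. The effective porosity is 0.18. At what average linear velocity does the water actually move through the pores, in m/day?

0.190

Convert K: 0.000336 m/s × 86400 = 29.03 m/day.
Hydraulic gradient i = (62.66 − 60.08) / 2190 = 2.58 / 2190 = 0.001178.
Darcy flux q = K · i = 29.03 × 0.001178 = 0.03420 m/day.
Seepage velocity v = q / n_e = 0.03420 / 0.18 = 0.1900 m/day.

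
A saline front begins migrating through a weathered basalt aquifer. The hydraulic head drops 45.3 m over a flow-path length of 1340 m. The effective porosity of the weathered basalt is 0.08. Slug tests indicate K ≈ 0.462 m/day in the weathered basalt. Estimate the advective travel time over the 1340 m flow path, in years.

Hydraulic gradient i = Δh / L = 45.3 / 1340 = 0.03381.
Darcy flux q = K · i = 0.4620 × 0.03381 = 0.01562 m/day.
Seepage velocity v = q / n_e = 0.01562 / 0.08 = 0.1952 m/day.
Travel time t = L / v = 1340 / 0.1952 = 6864 days = 18.79 years.

18.8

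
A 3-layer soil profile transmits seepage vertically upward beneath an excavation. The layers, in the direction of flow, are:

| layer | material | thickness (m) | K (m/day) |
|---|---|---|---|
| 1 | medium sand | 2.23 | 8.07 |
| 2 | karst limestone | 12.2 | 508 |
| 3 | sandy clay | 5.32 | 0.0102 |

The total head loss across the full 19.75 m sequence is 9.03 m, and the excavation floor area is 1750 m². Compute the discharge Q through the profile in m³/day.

30.3

Flow is perpendicular to layering, so the layers act in series and the equivalent K is the thickness-weighted harmonic mean.
Total thickness L = 2.23 + 12.2 + 5.32 = 19.75 m.
Σ(b_i/K_i) = 2.23/8.07 + 12.2/508 + 5.32/0.0102 = 521.9 d.
K_eq = L / Σ(b_i/K_i) = 19.75 / 521.9 = 0.03784 m/day.
Q = K_eq · A · (Δh/L) = 0.03784 × 1750 × (9.03/19.75) = 30.28 m³/day.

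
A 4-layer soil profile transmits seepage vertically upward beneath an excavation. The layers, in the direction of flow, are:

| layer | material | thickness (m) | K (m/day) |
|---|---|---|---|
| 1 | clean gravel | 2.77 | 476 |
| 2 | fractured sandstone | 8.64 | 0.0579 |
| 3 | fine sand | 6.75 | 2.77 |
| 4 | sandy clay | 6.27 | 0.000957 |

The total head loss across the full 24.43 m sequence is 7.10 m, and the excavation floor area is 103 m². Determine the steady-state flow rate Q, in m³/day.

0.109

Flow is perpendicular to layering, so the layers act in series and the equivalent K is the thickness-weighted harmonic mean.
Total thickness L = 2.77 + 8.64 + 6.75 + 6.27 = 24.43 m.
Σ(b_i/K_i) = 2.77/476 + 8.64/0.0579 + 6.75/2.77 + 6.27/0.000957 = 6703 d.
K_eq = L / Σ(b_i/K_i) = 24.43 / 6703 = 0.003644 m/day.
Q = K_eq · A · (Δh/L) = 0.003644 × 103 × (7.10/24.43) = 0.1091 m³/day.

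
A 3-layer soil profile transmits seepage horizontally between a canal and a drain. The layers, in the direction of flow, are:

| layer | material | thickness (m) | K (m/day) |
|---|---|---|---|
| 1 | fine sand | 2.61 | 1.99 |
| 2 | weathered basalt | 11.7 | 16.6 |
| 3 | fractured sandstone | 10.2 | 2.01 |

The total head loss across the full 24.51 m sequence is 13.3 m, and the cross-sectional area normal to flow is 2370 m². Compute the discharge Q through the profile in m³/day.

Flow is perpendicular to layering, so the layers act in series and the equivalent K is the thickness-weighted harmonic mean.
Total thickness L = 2.61 + 11.7 + 10.2 = 24.51 m.
Σ(b_i/K_i) = 2.61/1.99 + 11.7/16.6 + 10.2/2.01 = 7.091 d.
K_eq = L / Σ(b_i/K_i) = 24.51 / 7.091 = 3.456 m/day.
Q = K_eq · A · (Δh/L) = 3.456 × 2370 × (13.3/24.51) = 4445 m³/day.

4450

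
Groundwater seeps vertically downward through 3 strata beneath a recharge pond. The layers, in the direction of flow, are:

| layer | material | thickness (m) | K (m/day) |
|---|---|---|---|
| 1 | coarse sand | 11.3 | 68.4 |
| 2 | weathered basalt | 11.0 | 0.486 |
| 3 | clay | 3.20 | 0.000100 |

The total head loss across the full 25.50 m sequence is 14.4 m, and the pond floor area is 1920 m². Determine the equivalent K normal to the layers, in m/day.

Flow is perpendicular to layering, so the layers act in series and the equivalent K is the thickness-weighted harmonic mean.
Total thickness L = 11.3 + 11.0 + 3.20 = 25.50 m.
Σ(b_i/K_i) = 11.3/68.4 + 11.0/0.486 + 3.20/0.000100 = 32023 d.
K_eq = L / Σ(b_i/K_i) = 25.50 / 32023 = 0.0007963 m/day.

0.000796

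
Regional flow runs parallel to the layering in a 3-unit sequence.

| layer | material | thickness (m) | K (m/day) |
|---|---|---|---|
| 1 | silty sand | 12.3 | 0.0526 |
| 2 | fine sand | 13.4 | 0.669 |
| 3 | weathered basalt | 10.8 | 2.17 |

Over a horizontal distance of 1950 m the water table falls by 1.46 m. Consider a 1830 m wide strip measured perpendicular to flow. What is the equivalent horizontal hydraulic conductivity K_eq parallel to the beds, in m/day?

Flow is parallel to layering, so each bed carries its own Darcy discharge and the transmissivities add.
Σ(K_i·b_i) = 0.0526×12.3 + 0.669×13.4 + 2.17×10.8 = 33.05 m²/day.
Total thickness b = 36.50 m, so K_eq = Σ(K_i·b_i)/b = 0.9054 m/day.

0.905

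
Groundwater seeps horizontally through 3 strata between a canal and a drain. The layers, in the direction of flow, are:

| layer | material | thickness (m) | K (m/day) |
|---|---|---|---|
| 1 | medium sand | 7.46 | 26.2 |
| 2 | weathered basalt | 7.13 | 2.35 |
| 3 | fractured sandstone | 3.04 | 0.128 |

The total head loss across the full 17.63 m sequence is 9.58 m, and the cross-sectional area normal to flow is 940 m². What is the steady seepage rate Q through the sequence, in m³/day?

Flow is perpendicular to layering, so the layers act in series and the equivalent K is the thickness-weighted harmonic mean.
Total thickness L = 7.46 + 7.13 + 3.04 = 17.63 m.
Σ(b_i/K_i) = 7.46/26.2 + 7.13/2.35 + 3.04/0.128 = 27.07 d.
K_eq = L / Σ(b_i/K_i) = 17.63 / 27.07 = 0.6513 m/day.
Q = K_eq · A · (Δh/L) = 0.6513 × 940 × (9.58/17.63) = 332.7 m³/day.

333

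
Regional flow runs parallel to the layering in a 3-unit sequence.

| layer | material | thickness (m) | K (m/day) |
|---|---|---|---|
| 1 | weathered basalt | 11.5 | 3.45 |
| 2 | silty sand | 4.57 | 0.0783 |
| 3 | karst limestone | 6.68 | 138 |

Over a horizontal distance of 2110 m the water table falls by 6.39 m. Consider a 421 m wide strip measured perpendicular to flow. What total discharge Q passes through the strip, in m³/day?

1230

Flow is parallel to layering, so each bed carries its own Darcy discharge and the transmissivities add.
Σ(K_i·b_i) = 3.45×11.5 + 0.0783×4.57 + 138×6.68 = 961.9 m²/day.
Hydraulic gradient i = Δh / L = 6.39 / 2110 = 0.003028.
Q = Σ(K_i·b_i) · W · i = 961.9 × 421 × 0.003028 = 1226 m³/day.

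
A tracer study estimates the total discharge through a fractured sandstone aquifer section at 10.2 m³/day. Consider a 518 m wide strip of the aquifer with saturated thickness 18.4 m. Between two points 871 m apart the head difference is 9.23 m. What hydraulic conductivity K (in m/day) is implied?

Cross-sectional area A = 518 × 18.4 = 9531 m².
Hydraulic gradient i = Δh / L = 9.23 / 871 = 0.01060.
From Q = K·A·i, K = Q / (A·i) = 10.2 / (9531 × 0.01060) = 0.1010 m/day.

0.101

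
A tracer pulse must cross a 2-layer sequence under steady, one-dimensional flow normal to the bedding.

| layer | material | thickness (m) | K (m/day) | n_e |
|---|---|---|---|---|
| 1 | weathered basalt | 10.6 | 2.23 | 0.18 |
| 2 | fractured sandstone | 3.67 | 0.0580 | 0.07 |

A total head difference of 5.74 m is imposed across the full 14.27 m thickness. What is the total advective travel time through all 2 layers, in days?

25.7

With flow normal to the layers, continuity requires the same specific discharge q through every layer.
Σ(b_i/K_i) = 10.6/2.23 + 3.67/0.0580 = 68.03 d.
q = Δh / Σ(b_i/K_i) = 5.74 / 68.03 = 0.08438 m/day.
In each layer the seepage velocity is v_i = q/n_i, so the layer transit time is t_i = b_i·n_i / q:
  layer 1 (weathered basalt): t_1 = 10.6 × 0.18 / 0.08438 = 22.61 d
  layer 2 (fractured sandstone): t_2 = 3.67 × 0.07 / 0.08438 = 3.045 d
Total t = Σ t_i = 25.66 days.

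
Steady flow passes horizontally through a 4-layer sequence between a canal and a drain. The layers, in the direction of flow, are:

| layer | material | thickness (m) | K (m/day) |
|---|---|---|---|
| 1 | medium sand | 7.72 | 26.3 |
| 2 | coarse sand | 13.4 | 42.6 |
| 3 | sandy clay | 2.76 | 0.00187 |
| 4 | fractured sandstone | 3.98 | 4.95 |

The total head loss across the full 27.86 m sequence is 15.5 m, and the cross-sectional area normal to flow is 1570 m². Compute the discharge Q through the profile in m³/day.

16.5

Flow is perpendicular to layering, so the layers act in series and the equivalent K is the thickness-weighted harmonic mean.
Total thickness L = 7.72 + 13.4 + 2.76 + 3.98 = 27.86 m.
Σ(b_i/K_i) = 7.72/26.3 + 13.4/42.6 + 2.76/0.00187 + 3.98/4.95 = 1477 d.
K_eq = L / Σ(b_i/K_i) = 27.86 / 1477 = 0.01886 m/day.
Q = K_eq · A · (Δh/L) = 0.01886 × 1570 × (15.5/27.86) = 16.47 m³/day.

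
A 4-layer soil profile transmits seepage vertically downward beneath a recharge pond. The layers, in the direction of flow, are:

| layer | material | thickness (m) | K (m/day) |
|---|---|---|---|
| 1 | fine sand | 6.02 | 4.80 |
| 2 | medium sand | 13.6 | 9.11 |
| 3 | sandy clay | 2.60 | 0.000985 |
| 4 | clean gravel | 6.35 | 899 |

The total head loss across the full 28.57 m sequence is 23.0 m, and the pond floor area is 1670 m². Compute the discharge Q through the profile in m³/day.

Flow is perpendicular to layering, so the layers act in series and the equivalent K is the thickness-weighted harmonic mean.
Total thickness L = 6.02 + 13.6 + 2.60 + 6.35 = 28.57 m.
Σ(b_i/K_i) = 6.02/4.80 + 13.6/9.11 + 2.60/0.000985 + 6.35/899 = 2642 d.
K_eq = L / Σ(b_i/K_i) = 28.57 / 2642 = 0.01081 m/day.
Q = K_eq · A · (Δh/L) = 0.01081 × 1670 × (23.0/28.57) = 14.54 m³/day.

14.5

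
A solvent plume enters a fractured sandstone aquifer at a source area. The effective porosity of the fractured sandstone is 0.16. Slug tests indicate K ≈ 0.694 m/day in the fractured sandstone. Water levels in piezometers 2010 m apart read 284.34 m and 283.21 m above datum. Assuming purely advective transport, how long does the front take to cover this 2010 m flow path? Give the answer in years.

Hydraulic gradient i = (284.34 − 283.21) / 2010 = 1.13 / 2010 = 0.0005622.
Darcy flux q = K · i = 0.6940 × 0.0005622 = 0.0003902 m/day.
Seepage velocity v = q / n_e = 0.0003902 / 0.16 = 0.002438 m/day.
Travel time t = L / v = 2010 / 0.002438 = 8.243e+05 days = 2257 years.

2260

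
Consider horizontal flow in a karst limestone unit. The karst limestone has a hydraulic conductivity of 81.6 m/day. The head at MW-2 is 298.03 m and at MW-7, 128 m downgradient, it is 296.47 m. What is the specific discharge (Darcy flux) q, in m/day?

0.994

Hydraulic gradient i = (298.03 − 296.47) / 128 = 1.56 / 128 = 0.01219.
Specific discharge q = K · i = 81.60 × 0.01219 = 0.9945 m/day.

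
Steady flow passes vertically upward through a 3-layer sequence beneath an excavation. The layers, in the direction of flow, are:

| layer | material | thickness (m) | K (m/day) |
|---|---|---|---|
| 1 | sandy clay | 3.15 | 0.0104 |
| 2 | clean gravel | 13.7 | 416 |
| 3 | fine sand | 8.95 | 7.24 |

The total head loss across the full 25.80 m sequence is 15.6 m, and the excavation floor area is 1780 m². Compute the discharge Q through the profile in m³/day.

Flow is perpendicular to layering, so the layers act in series and the equivalent K is the thickness-weighted harmonic mean.
Total thickness L = 3.15 + 13.7 + 8.95 = 25.80 m.
Σ(b_i/K_i) = 3.15/0.0104 + 13.7/416 + 8.95/7.24 = 304.2 d.
K_eq = L / Σ(b_i/K_i) = 25.80 / 304.2 = 0.08483 m/day.
Q = K_eq · A · (Δh/L) = 0.08483 × 1780 × (15.6/25.80) = 91.30 m³/day.

91.3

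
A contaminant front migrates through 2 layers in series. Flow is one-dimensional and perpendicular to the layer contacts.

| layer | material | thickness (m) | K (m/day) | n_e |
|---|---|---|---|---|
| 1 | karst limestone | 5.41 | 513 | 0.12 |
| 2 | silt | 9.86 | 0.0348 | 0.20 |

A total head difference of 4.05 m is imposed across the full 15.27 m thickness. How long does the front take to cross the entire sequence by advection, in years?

With flow normal to the layers, continuity requires the same specific discharge q through every layer.
Σ(b_i/K_i) = 5.41/513 + 9.86/0.0348 = 283.3 d.
q = Δh / Σ(b_i/K_i) = 4.05 / 283.3 = 0.01429 m/day.
In each layer the seepage velocity is v_i = q/n_i, so the layer transit time is t_i = b_i·n_i / q:
  layer 1 (karst limestone): t_1 = 5.41 × 0.12 / 0.01429 = 45.42 d
  layer 2 (silt): t_2 = 9.86 × 0.20 / 0.01429 = 138.0 d
Total t = Σ t_i = 183.4 days = 0.5021 years.

0.502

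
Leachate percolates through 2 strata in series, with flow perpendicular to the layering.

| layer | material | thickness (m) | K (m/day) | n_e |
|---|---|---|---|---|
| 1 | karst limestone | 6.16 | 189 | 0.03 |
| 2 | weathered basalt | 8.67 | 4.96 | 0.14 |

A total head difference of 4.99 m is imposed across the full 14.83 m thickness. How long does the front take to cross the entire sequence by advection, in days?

0.499

With flow normal to the layers, continuity requires the same specific discharge q through every layer.
Σ(b_i/K_i) = 6.16/189 + 8.67/4.96 = 1.781 d.
q = Δh / Σ(b_i/K_i) = 4.99 / 1.781 = 2.802 m/day.
In each layer the seepage velocity is v_i = q/n_i, so the layer transit time is t_i = b_i·n_i / q:
  layer 1 (karst limestone): t_1 = 6.16 × 0.03 / 2.802 = 0.06594 d
  layer 2 (weathered basalt): t_2 = 8.67 × 0.14 / 2.802 = 0.4331 d
Total t = Σ t_i = 0.4991 days.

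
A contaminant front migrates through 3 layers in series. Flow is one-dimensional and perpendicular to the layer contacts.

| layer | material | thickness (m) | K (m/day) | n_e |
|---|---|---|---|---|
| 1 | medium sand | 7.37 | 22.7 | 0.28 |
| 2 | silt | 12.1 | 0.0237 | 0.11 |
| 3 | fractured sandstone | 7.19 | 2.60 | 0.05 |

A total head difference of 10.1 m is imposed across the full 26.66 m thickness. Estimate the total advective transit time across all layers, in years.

With flow normal to the layers, continuity requires the same specific discharge q through every layer.
Σ(b_i/K_i) = 7.37/22.7 + 12.1/0.0237 + 7.19/2.60 = 513.6 d.
q = Δh / Σ(b_i/K_i) = 10.1 / 513.6 = 0.01966 m/day.
In each layer the seepage velocity is v_i = q/n_i, so the layer transit time is t_i = b_i·n_i / q:
  layer 1 (medium sand): t_1 = 7.37 × 0.28 / 0.01966 = 104.9 d
  layer 2 (silt): t_2 = 12.1 × 0.11 / 0.01966 = 67.69 d
  layer 3 (fractured sandstone): t_3 = 7.19 × 0.05 / 0.01966 = 18.28 d
Total t = Σ t_i = 190.9 days = 0.5227 years.

0.523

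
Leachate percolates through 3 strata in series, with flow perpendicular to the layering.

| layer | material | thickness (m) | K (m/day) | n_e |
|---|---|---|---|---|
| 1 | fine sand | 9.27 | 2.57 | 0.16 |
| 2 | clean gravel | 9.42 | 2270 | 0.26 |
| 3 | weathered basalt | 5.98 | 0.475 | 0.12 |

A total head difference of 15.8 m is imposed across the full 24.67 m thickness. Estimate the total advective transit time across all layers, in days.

With flow normal to the layers, continuity requires the same specific discharge q through every layer.
Σ(b_i/K_i) = 9.27/2.57 + 9.42/2270 + 5.98/0.475 = 16.20 d.
q = Δh / Σ(b_i/K_i) = 15.8 / 16.20 = 0.9753 m/day.
In each layer the seepage velocity is v_i = q/n_i, so the layer transit time is t_i = b_i·n_i / q:
  layer 1 (fine sand): t_1 = 9.27 × 0.16 / 0.9753 = 1.521 d
  layer 2 (clean gravel): t_2 = 9.42 × 0.26 / 0.9753 = 2.511 d
  layer 3 (weathered basalt): t_3 = 5.98 × 0.12 / 0.9753 = 0.7358 d
Total t = Σ t_i = 4.768 days.

4.77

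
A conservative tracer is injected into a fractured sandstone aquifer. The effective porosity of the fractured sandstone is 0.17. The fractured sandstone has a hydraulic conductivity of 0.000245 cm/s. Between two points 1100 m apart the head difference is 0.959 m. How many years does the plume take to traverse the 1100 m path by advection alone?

Convert K: 0.000245 cm/s × 864 = 0.2117 m/day.
Hydraulic gradient i = Δh / L = 0.959 / 1100 = 0.0008718.
Darcy flux q = K · i = 0.2117 × 0.0008718 = 0.0001845 m/day.
Seepage velocity v = q / n_e = 0.0001845 / 0.17 = 0.001086 m/day.
Travel time t = L / v = 1100 / 0.001086 = 1.013e+06 days = 2774 years.

2770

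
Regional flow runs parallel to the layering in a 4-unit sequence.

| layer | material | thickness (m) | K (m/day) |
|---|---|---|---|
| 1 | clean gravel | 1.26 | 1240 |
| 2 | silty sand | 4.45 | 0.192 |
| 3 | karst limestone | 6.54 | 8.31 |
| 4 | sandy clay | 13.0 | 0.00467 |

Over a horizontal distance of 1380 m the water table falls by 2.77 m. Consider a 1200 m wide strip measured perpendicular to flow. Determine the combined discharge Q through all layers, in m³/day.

Flow is parallel to layering, so each bed carries its own Darcy discharge and the transmissivities add.
Σ(K_i·b_i) = 1240×1.26 + 0.192×4.45 + 8.31×6.54 + 0.00467×13.0 = 1618 m²/day.
Hydraulic gradient i = Δh / L = 2.77 / 1380 = 0.002007.
Q = Σ(K_i·b_i) · W · i = 1618 × 1200 × 0.002007 = 3896 m³/day.

3900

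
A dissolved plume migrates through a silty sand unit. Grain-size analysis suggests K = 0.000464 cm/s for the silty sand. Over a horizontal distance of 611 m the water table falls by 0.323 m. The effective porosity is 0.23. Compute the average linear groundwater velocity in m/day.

0.000921

Convert K: 0.000464 cm/s × 864 = 0.4009 m/day.
Hydraulic gradient i = Δh / L = 0.323 / 611 = 0.0005286.
Darcy flux q = K · i = 0.4009 × 0.0005286 = 0.0002119 m/day.
Seepage velocity v = q / n_e = 0.0002119 / 0.23 = 0.0009214 m/day.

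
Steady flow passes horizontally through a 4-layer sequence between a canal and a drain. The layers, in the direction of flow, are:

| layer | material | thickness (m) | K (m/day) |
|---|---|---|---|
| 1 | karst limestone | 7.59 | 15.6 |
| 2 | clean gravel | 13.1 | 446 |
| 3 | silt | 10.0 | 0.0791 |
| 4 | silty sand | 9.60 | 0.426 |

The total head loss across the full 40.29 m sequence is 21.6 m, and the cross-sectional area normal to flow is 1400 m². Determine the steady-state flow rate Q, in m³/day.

Flow is perpendicular to layering, so the layers act in series and the equivalent K is the thickness-weighted harmonic mean.
Total thickness L = 7.59 + 13.1 + 10.0 + 9.60 = 40.29 m.
Σ(b_i/K_i) = 7.59/15.6 + 13.1/446 + 10.0/0.0791 + 9.60/0.426 = 149.5 d.
K_eq = L / Σ(b_i/K_i) = 40.29 / 149.5 = 0.2695 m/day.
Q = K_eq · A · (Δh/L) = 0.2695 × 1400 × (21.6/40.29) = 202.3 m³/day.

202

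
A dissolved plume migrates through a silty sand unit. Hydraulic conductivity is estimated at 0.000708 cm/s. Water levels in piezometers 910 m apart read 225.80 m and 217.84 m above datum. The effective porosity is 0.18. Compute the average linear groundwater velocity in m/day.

0.0297

Convert K: 0.000708 cm/s × 864 = 0.6117 m/day.
Hydraulic gradient i = (225.80 − 217.84) / 910 = 7.96 / 910 = 0.008747.
Darcy flux q = K · i = 0.6117 × 0.008747 = 0.005351 m/day.
Seepage velocity v = q / n_e = 0.005351 / 0.18 = 0.02973 m/day.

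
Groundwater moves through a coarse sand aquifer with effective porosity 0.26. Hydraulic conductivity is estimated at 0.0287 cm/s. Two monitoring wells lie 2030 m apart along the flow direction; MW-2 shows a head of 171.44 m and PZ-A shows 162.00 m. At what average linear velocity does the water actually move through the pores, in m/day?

0.444

Convert K: 0.0287 cm/s × 864 = 24.80 m/day.
Hydraulic gradient i = (171.44 − 162.00) / 2030 = 9.44 / 2030 = 0.004650.
Darcy flux q = K · i = 24.80 × 0.004650 = 0.1153 m/day.
Seepage velocity v = q / n_e = 0.1153 / 0.26 = 0.4435 m/day.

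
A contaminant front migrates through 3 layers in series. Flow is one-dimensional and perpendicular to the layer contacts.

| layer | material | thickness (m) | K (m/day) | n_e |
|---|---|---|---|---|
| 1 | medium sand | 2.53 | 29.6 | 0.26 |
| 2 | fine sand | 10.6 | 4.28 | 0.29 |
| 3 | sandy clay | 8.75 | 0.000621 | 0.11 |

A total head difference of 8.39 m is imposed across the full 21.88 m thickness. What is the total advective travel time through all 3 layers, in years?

21.6

With flow normal to the layers, continuity requires the same specific discharge q through every layer.
Σ(b_i/K_i) = 2.53/29.6 + 10.6/4.28 + 8.75/0.000621 = 14093 d.
q = Δh / Σ(b_i/K_i) = 8.39 / 14093 = 0.0005953 m/day.
In each layer the seepage velocity is v_i = q/n_i, so the layer transit time is t_i = b_i·n_i / q:
  layer 1 (medium sand): t_1 = 2.53 × 0.26 / 0.0005953 = 1105 d
  layer 2 (fine sand): t_2 = 10.6 × 0.29 / 0.0005953 = 5163 d
  layer 3 (sandy clay): t_3 = 8.75 × 0.11 / 0.0005953 = 1617 d
Total t = Σ t_i = 7885 days = 21.59 years.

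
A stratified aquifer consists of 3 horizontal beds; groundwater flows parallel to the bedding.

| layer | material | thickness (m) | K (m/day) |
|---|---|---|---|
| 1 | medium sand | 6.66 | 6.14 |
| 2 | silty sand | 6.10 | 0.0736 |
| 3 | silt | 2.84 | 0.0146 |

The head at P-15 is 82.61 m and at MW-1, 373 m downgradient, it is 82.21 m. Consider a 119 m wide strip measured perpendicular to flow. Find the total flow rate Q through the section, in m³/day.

Flow is parallel to layering, so each bed carries its own Darcy discharge and the transmissivities add.
Σ(K_i·b_i) = 6.14×6.66 + 0.0736×6.10 + 0.0146×2.84 = 41.38 m²/day.
Hydraulic gradient i = (82.61 − 82.21) / 373 = 0.4 / 373 = 0.001072.
Q = Σ(K_i·b_i) · W · i = 41.38 × 119 × 0.001072 = 5.281 m³/day.

5.28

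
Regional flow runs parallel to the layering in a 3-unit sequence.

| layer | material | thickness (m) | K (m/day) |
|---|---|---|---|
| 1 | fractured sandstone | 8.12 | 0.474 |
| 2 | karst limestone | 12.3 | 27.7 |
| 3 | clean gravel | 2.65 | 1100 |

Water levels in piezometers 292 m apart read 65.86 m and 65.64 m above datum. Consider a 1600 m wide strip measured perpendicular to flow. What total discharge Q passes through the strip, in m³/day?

Flow is parallel to layering, so each bed carries its own Darcy discharge and the transmissivities add.
Σ(K_i·b_i) = 0.474×8.12 + 27.7×12.3 + 1100×2.65 = 3260 m²/day.
Hydraulic gradient i = (65.86 − 65.64) / 292 = 0.22 / 292 = 0.0007534.
Q = Σ(K_i·b_i) · W · i = 3260 × 1600 × 0.0007534 = 3929 m³/day.

3930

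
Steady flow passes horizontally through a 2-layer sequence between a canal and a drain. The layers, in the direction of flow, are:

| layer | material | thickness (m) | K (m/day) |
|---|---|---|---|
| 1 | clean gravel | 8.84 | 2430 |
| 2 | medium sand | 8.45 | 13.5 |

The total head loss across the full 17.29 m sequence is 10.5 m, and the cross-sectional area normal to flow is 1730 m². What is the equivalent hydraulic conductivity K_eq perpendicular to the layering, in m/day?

Flow is perpendicular to layering, so the layers act in series and the equivalent K is the thickness-weighted harmonic mean.
Total thickness L = 8.84 + 8.45 = 17.29 m.
Σ(b_i/K_i) = 8.84/2430 + 8.45/13.5 = 0.6296 d.
K_eq = L / Σ(b_i/K_i) = 17.29 / 0.6296 = 27.46 m/day.

27.5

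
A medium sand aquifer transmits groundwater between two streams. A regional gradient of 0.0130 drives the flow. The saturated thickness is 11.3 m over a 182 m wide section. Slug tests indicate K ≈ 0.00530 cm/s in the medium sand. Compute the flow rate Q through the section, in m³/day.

Convert K: 0.00530 cm/s × 864 = 4.579 m/day.
Cross-sectional area A = 182 × 11.3 = 2057 m².
Hydraulic gradient i = 0.0130.
Darcy's law: Q = K · A · i = 4.579 × 2057 × 0.01300 = 122.4 m³/day.

122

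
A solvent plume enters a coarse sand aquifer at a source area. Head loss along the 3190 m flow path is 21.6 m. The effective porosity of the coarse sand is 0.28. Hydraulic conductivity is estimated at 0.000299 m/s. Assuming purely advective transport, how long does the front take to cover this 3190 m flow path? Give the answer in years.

14.0

Convert K: 0.000299 m/s × 86400 = 25.83 m/day.
Hydraulic gradient i = Δh / L = 21.6 / 3190 = 0.006771.
Darcy flux q = K · i = 25.83 × 0.006771 = 0.1749 m/day.
Seepage velocity v = q / n_e = 0.1749 / 0.28 = 0.6247 m/day.
Travel time t = L / v = 3190 / 0.6247 = 5106 days = 13.98 years.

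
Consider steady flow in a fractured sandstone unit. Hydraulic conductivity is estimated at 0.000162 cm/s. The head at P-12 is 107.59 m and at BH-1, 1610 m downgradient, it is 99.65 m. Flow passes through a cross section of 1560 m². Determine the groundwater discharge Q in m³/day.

Convert K: 0.000162 cm/s × 864 = 0.1400 m/day.
Hydraulic gradient i = (107.59 − 99.65) / 1610 = 7.94 / 1610 = 0.004932.
Darcy's law: Q = K · A · i = 0.1400 × 1560 × 0.004932 = 1.077 m³/day.

1.08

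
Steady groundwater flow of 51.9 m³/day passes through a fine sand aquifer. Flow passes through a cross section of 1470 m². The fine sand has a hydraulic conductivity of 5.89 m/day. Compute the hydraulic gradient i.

From Q = K·A·i, i = Q / (K·A) = 51.9 / (5.890 × 1470) = 0.005994.

0.00599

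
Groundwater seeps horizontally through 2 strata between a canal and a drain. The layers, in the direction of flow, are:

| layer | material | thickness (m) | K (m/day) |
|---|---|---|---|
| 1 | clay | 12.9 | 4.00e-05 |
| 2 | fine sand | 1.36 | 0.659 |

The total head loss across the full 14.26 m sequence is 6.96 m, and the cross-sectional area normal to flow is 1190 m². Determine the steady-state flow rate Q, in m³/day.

Flow is perpendicular to layering, so the layers act in series and the equivalent K is the thickness-weighted harmonic mean.
Total thickness L = 12.9 + 1.36 = 14.26 m.
Σ(b_i/K_i) = 12.9/4.00e-05 + 1.36/0.659 = 3.225e+05 d.
K_eq = L / Σ(b_i/K_i) = 14.26 / 3.225e+05 = 4.422e-05 m/day.
Q = K_eq · A · (Δh/L) = 4.422e-05 × 1190 × (6.96/14.26) = 0.02568 m³/day.

0.0257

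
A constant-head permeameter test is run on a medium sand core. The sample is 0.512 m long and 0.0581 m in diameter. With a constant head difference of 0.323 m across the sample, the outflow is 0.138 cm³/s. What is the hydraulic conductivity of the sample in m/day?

Cross-sectional area A = π·(d/2)² = π × (0.0581/2)² = 0.002651 m².
Convert discharge: 0.138 cm³/s = 1.380e-07 m³/s.
Darcy's law rearranged: K = Q·L / (A·Δh) = 1.380e-07 × 0.512 / (0.002651 × 0.323) = 8.251e-05 m/s = 7.129 m/day.

7.13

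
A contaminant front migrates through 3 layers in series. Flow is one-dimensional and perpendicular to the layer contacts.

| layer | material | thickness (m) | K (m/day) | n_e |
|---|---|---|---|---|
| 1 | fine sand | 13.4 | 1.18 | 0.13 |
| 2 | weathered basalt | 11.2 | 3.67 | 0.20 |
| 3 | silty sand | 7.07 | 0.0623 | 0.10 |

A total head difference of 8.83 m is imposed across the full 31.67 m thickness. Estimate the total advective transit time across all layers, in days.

67.9

With flow normal to the layers, continuity requires the same specific discharge q through every layer.
Σ(b_i/K_i) = 13.4/1.18 + 11.2/3.67 + 7.07/0.0623 = 127.9 d.
q = Δh / Σ(b_i/K_i) = 8.83 / 127.9 = 0.06904 m/day.
In each layer the seepage velocity is v_i = q/n_i, so the layer transit time is t_i = b_i·n_i / q:
  layer 1 (fine sand): t_1 = 13.4 × 0.13 / 0.06904 = 25.23 d
  layer 2 (weathered basalt): t_2 = 11.2 × 0.20 / 0.06904 = 32.44 d
  layer 3 (silty sand): t_3 = 7.07 × 0.10 / 0.06904 = 10.24 d
Total t = Σ t_i = 67.91 days.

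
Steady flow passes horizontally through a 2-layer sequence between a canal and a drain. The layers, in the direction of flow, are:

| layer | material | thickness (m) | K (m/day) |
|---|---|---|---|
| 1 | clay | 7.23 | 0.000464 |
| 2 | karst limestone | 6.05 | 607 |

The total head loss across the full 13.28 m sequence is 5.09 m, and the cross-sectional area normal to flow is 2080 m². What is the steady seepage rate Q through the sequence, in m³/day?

Flow is perpendicular to layering, so the layers act in series and the equivalent K is the thickness-weighted harmonic mean.
Total thickness L = 7.23 + 6.05 = 13.28 m.
Σ(b_i/K_i) = 7.23/0.000464 + 6.05/607 = 15582 d.
K_eq = L / Σ(b_i/K_i) = 13.28 / 15582 = 0.0008523 m/day.
Q = K_eq · A · (Δh/L) = 0.0008523 × 2080 × (5.09/13.28) = 0.6795 m³/day.

0.679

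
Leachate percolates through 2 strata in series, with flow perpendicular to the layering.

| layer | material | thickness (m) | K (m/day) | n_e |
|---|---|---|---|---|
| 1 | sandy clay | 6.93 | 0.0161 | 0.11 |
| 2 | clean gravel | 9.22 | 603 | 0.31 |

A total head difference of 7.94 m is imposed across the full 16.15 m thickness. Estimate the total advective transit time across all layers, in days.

With flow normal to the layers, continuity requires the same specific discharge q through every layer.
Σ(b_i/K_i) = 6.93/0.0161 + 9.22/603 = 430.5 d.
q = Δh / Σ(b_i/K_i) = 7.94 / 430.5 = 0.01845 m/day.
In each layer the seepage velocity is v_i = q/n_i, so the layer transit time is t_i = b_i·n_i / q:
  layer 1 (sandy clay): t_1 = 6.93 × 0.11 / 0.01845 = 41.33 d
  layer 2 (clean gravel): t_2 = 9.22 × 0.31 / 0.01845 = 155.0 d
Total t = Σ t_i = 196.3 days.

196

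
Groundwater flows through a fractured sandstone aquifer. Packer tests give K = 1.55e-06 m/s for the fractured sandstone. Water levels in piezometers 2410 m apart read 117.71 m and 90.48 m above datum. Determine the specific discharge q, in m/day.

0.00151

Convert K: 1.55e-06 m/s × 86400 = 0.1339 m/day.
Hydraulic gradient i = (117.71 − 90.48) / 2410 = 27.23 / 2410 = 0.01130.
Specific discharge q = K · i = 0.1339 × 0.01130 = 0.001513 m/day.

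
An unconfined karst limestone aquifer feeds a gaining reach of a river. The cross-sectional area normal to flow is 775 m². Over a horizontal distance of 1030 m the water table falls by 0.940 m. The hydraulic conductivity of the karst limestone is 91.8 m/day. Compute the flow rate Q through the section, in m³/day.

Hydraulic gradient i = Δh / L = 0.940 / 1030 = 0.0009126.
Darcy's law: Q = K · A · i = 91.80 × 775.0 × 0.0009126 = 64.93 m³/day.

64.9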